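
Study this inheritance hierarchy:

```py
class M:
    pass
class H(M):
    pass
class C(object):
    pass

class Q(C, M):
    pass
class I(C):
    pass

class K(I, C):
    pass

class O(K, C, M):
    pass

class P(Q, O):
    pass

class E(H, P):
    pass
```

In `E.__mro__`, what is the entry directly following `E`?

H

L[E] = E + merge(L[H], L[P], [H P])
  take H:  [H M object] + [P Q O K I C M object] + [H P]
  take P:  [M object] + [P Q O K I C M object] + [P]
  take Q:  [M object] + [Q O K I C M object]
  take O:  [M object] + [O K I C M object]
  take K:  [M object] + [K I C M object]
  take I:  [M object] + [I C M object]
  take C:  [M object] + [C M object]
  take M:  [M object] + [M object]
  take object:  [object] + [object]
MRO: E H P Q O K I C M object
E is at position 0; next is H.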